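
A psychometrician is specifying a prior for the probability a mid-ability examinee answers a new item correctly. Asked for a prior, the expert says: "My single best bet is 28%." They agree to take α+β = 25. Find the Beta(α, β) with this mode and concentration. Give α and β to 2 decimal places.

For α,β > 1 the Beta mode is (α−1)/(α+β−2). With α+β = 25, the mode is (α−1)/23.
Set (α−1)/23 = 0.28 → α = 1 + 0.28·23 = 7.44.
β = 25 − α = 17.56.

α = 7.44, β = 17.56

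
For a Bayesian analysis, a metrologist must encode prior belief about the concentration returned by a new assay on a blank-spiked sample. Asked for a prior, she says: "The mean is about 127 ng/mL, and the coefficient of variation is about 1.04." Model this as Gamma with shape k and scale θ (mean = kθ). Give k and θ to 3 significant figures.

k ≈ 0.925, θ ≈ 137

For Gamma(k, scale θ): mean = kθ, variance = kθ², so CV = 1/√k.
CV = 1.04, hence k = 1/CV² = 0.925.
Then θ = mean/k = 127/0.925 = 137.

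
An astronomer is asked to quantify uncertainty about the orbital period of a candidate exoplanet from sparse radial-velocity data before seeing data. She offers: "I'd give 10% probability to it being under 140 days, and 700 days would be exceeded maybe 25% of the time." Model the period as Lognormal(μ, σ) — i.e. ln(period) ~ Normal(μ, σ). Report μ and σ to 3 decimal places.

If T ~ Lognormal(μ,σ) then ln T ~ Normal(μ,σ), so the p-quantile of ln T is μ + z_p·σ.
ln(140) = 4.942 and ln(700) = 6.551; z_{0.1} = -1.282, z_{0.75} = 0.6745.
σ = (6.551 − 4.942)/(0.6745 − (-1.282)) = 0.823.
μ = 4.942 − (-1.282)·0.823 = 5.996.

μ ≈ 5.996, σ ≈ 0.823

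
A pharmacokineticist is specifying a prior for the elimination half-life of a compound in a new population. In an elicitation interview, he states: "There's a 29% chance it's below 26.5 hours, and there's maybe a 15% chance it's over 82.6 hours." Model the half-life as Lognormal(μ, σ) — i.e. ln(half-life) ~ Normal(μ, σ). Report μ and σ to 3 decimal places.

μ ≈ 3.673, σ ≈ 0.715

If T ~ Lognormal(μ,σ) then ln T ~ Normal(μ,σ), so the p-quantile of ln T is μ + z_p·σ.
ln(26.5) = 3.277 and ln(82.6) = 4.414; z_{0.29} = -0.5534, z_{0.85} = 1.036.
σ = (4.414 − 3.277)/(1.036 − (-0.5534)) = 0.715.
μ = 3.277 − (-0.5534)·0.715 = 3.673.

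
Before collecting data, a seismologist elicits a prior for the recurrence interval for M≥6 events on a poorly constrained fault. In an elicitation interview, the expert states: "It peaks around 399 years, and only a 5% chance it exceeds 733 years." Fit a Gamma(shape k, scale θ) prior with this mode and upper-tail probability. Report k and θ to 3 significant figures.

Gamma(k,θ) with k>1 has mode (k−1)θ, so θ = 399/(k−1).
Need P(X < 733) = 0.95 with θ tied to k this way. Start at k = 2, θ = 399: P(X<733) ≈ 0.548.
Too low — raise k to concentrate. Iterating converges to k ≈ 8.53.
Then θ = 399/(8.53−1) ≈ 53.

k ≈ 8.53, θ ≈ 53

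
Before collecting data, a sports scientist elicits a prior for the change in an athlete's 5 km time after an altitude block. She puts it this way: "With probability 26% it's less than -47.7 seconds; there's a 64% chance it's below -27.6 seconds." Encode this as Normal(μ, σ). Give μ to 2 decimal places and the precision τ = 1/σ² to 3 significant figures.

The p-quantile of Normal(μ,σ) is μ + z_p·σ, with z_{0.26} = -0.6433 and z_{0.64} = 0.3585.
Eliminate σ: μ = (z₂·x₁ − z₁·x₂)/(z₂ − z₁) = (0.3585·-47.7 − (-0.6433)·-27.6)/1.002 = -34.79.
Then σ = (x₂ − x₁)/(z₂ − z₁) = (-27.6 − -47.7)/1.002 = 20.06.
Precision τ = 1/σ² = 1/20.06² = 0.00248.

μ = -34.79, τ = 0.00248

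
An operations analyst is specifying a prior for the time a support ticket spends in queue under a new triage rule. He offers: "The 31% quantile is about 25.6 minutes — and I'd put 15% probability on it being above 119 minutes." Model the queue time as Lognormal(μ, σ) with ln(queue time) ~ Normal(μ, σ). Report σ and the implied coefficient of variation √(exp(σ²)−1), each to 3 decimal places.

σ ≈ 1.003, CV ≈ 1.317

If T ~ Lognormal(μ,σ) then ln T ~ Normal(μ,σ), so the p-quantile of ln T is μ + z_p·σ.
ln(25.6) = 3.243 and ln(119) = 4.779; z_{0.31} = -0.4959, z_{0.85} = 1.036.
σ = (4.779 − 3.243)/(1.036 − (-0.4959)) = 1.003.
μ = 3.243 − (-0.4959)·1.003 = 3.740.
CV = √(exp(σ²)−1) = √(exp(1.0056)−1) = 1.317.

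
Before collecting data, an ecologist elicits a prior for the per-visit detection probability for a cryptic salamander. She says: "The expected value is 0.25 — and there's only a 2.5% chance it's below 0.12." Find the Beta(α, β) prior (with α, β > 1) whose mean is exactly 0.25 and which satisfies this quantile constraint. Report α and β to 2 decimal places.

α ≈ 8.21, β ≈ 24.64

With mean 0.25 fixed, write α = 0.25s, β = 0.75s where s = α+β.
Need P(θ < 0.12) = 0.025 under Beta(0.25s, 0.75s). Normal approximation: (q−m)/√(m(1−m)/s) ≈ z_{0.025} = -1.96, so s ≈ 0.25·0.75·(-1.96)²/(0.12−0.25)² = 42.6.
At s = 42.6: P(θ<0.12) ≈ 0.012. Adjusting to match 0.025 gives s ≈ 32.86.
So α = 0.25·32.86 ≈ 8.21, β = 0.75·32.86 ≈ 24.64.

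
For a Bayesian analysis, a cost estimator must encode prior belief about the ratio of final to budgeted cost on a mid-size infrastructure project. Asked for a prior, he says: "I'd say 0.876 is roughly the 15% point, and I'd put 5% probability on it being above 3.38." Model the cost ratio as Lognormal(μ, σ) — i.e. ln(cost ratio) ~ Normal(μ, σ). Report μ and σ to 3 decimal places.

If T ~ Lognormal(μ,σ) then ln T ~ Normal(μ,σ), so the p-quantile of ln T is μ + z_p·σ.
ln(0.876) = -0.1324 and ln(3.38) = 1.218; z_{0.15} = -1.036, z_{0.95} = 1.645.
σ = (1.218 − -0.1324)/(1.645 − (-1.036)) = 0.504.
μ = -0.1324 − (-1.036)·0.504 = 0.390.

μ ≈ 0.390, σ ≈ 0.504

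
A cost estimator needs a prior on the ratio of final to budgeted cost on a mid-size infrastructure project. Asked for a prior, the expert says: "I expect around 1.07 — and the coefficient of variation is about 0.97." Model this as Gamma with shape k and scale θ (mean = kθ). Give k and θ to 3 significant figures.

For Gamma(k, scale θ): mean = kθ, variance = kθ², so CV = 1/√k.
CV = 0.97, hence k = 1/CV² = 1.06.
Then θ = mean/k = 1.07/1.06 = 1.01.

k ≈ 1.06, θ ≈ 1.01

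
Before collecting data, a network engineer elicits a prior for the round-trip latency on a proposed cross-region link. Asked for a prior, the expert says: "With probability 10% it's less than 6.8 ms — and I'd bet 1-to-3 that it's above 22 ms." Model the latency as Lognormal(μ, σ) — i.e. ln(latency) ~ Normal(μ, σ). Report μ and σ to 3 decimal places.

If T ~ Lognormal(μ,σ) then ln T ~ Normal(μ,σ), so the p-quantile of ln T is μ + z_p·σ.
ln(6.8) = 1.917 and ln(22) = 3.091; z_{0.1} = -1.282, z_{0.75} = 0.6745.
σ = (3.091 − 1.917)/(0.6745 − (-1.282)) = 0.600.
μ = 1.917 − (-1.282)·0.600 = 2.686.

μ ≈ 2.686, σ ≈ 0.600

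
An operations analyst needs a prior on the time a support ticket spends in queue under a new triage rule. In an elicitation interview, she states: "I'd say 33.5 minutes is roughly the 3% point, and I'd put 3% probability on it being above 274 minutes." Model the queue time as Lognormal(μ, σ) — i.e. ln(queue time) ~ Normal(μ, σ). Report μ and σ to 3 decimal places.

μ ≈ 4.562, σ ≈ 0.559

If T ~ Lognormal(μ,σ) then ln T ~ Normal(μ,σ), so the p-quantile of ln T is μ + z_p·σ.
ln(33.5) = 3.512 and ln(274) = 5.613; z_{0.03} = -1.881, z_{0.97} = 1.881.
σ = (5.613 − 3.512)/(1.881 − (-1.881)) = 0.559.
μ = 3.512 − (-1.881)·0.559 = 4.562.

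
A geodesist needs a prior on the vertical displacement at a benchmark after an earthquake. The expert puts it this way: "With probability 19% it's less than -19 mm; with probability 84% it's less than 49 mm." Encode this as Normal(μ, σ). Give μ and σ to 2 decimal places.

μ = 12.88, σ = 36.32

For Normal(μ,σ), the p-quantile is μ + z_p·σ. Here z_{0.19} = -0.8779, z_{0.84} = 0.9945.
So -19 = μ − 0.8779σ and 49 = μ + 0.9945σ.
Subtracting: σ = (49 − -19)/(0.9945 − (-0.8779)) = 36.32.
Then μ = -19 − (-0.8779)·36.32 = 12.88.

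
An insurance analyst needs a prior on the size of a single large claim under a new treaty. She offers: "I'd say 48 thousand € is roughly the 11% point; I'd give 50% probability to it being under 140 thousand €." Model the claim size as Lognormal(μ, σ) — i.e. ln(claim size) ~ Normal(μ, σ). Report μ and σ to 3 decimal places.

μ ≈ 4.942, σ ≈ 0.873

If T ~ Lognormal(μ,σ) then ln T ~ Normal(μ,σ), so the p-quantile of ln T is μ + z_p·σ.
ln(48) = 3.871 and ln(140) = 4.942; z_{0.11} = -1.227, z_{0.5} = 0.
σ = (4.942 − 3.871)/(0 − (-1.227)) = 0.873.
μ = 3.871 − (-1.227)·0.873 = 4.942.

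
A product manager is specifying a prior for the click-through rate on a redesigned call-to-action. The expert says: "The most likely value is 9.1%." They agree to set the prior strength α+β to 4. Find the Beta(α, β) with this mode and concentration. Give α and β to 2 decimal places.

α = 1.18, β = 2.82

For α,β > 1 the Beta mode is (α−1)/(α+β−2). With α+β = 4, the mode is (α−1)/2.
Set (α−1)/2 = 0.091 → α = 1 + 0.091·2 = 1.18.
β = 4 − α = 2.82.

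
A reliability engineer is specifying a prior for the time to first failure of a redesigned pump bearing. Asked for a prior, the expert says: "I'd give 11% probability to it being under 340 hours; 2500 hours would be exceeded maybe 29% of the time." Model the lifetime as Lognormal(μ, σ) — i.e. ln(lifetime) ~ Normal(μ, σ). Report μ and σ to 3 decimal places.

μ ≈ 7.204, σ ≈ 1.121

If T ~ Lognormal(μ,σ) then ln T ~ Normal(μ,σ), so the p-quantile of ln T is μ + z_p·σ.
ln(340) = 5.829 and ln(2500) = 7.824; z_{0.11} = -1.227, z_{0.71} = 0.5534.
σ = (7.824 − 5.829)/(0.5534 − (-1.227)) = 1.121.
μ = 5.829 − (-1.227)·1.121 = 7.204.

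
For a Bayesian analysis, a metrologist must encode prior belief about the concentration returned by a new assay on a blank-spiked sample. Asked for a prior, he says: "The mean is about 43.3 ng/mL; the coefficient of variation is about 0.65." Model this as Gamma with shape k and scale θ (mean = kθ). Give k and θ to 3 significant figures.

k ≈ 2.37, θ ≈ 18.3

For Gamma(k, scale θ): mean = kθ, variance = kθ², so CV = 1/√k.
CV = 0.65, hence k = 1/CV² = 2.37.
Then θ = mean/k = 43.3/2.37 = 18.3.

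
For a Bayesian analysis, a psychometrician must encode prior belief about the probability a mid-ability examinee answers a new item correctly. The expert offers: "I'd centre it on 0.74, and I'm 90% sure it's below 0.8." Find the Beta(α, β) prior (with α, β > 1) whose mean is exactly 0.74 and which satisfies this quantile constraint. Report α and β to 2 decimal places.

With mean 0.74 fixed, write α = 0.74s, β = 0.26s where s = α+β.
Need P(θ < 0.8) = 0.9 under Beta(0.74s, 0.26s). Normal approximation: (q−m)/√(m(1−m)/s) ≈ z_{0.9} = 1.28, so s ≈ 0.74·0.26·(1.28)²/(0.8−0.74)² = 87.8.
At s = 87.8: P(θ<0.8) ≈ 0.906. Adjusting to match 0.9 gives s ≈ 83.54.
So α = 0.74·83.54 ≈ 61.82, β = 0.26·83.54 ≈ 21.72.

α ≈ 61.82, β ≈ 21.72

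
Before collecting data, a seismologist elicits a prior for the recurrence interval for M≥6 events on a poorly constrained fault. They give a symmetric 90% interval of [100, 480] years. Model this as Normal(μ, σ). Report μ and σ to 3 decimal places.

A symmetric 90% interval runs μ ± z·σ with z = 1.645.
Half-width = 190, so σ = 190/1.645 = 115.512.
μ is the interval midpoint, 290.000.

μ = 290.000, σ = 115.512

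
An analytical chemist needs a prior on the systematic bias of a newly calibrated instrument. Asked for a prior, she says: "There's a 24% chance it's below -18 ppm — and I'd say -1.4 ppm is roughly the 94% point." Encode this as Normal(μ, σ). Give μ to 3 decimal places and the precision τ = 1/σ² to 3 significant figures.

For Normal(μ,σ), the p-quantile is μ + z_p·σ. Here z_{0.24} = -0.7063, z_{0.94} = 1.555.
So -18 = μ − 0.7063σ and -1.4 = μ + 1.555σ.
Subtracting: σ = (-1.4 − -18)/(1.555 − (-0.7063)) = 7.342.
Then μ = -18 − (-0.7063)·7.342 = -12.815.
Precision τ = 1/σ² = 1/7.342² = 0.0186.

μ = -12.815, τ = 0.0186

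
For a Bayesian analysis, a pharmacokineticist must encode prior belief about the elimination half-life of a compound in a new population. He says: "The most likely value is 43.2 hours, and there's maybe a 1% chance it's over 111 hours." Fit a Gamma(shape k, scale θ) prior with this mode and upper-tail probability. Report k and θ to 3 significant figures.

k ≈ 6.24, θ ≈ 8.25

Gamma(k,θ) with k>1 has mode (k−1)θ, so θ = 43.2/(k−1).
Need P(X < 111) = 0.99 with θ tied to k this way. Start at k = 2, θ = 43.2: P(X<111) ≈ 0.727.
Too low — raise k to concentrate. Iterating converges to k ≈ 6.24.
Then θ = 43.2/(6.24−1) ≈ 8.25.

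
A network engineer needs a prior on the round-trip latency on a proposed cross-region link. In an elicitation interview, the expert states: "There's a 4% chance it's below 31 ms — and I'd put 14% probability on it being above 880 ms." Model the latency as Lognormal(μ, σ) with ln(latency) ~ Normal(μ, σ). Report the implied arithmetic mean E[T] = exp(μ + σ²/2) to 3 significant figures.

E[T] ≈ 494 ms

If T ~ Lognormal(μ,σ) then ln T ~ Normal(μ,σ), so the p-quantile of ln T is μ + z_p·σ.
ln(31) = 3.434 and ln(880) = 6.78; z_{0.04} = -1.751, z_{0.86} = 1.08.
σ = (6.78 − 3.434)/(1.08 − (-1.751)) = 1.182.
μ = 3.434 − (-1.751)·1.182 = 5.503.
E[T] = exp(μ + σ²/2) = exp(5.503 + 0.6984) = 494 ms.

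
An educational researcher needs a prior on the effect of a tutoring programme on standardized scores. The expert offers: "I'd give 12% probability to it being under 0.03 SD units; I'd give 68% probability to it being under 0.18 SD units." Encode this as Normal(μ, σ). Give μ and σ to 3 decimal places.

The p-quantile of Normal(μ,σ) is μ + z_p·σ, with z_{0.12} = -1.175 and z_{0.68} = 0.4677.
Eliminate σ: μ = (z₂·x₁ − z₁·x₂)/(z₂ − z₁) = (0.4677·0.03 − (-1.175)·0.18)/1.643 = 0.137.
Then σ = (x₂ − x₁)/(z₂ − z₁) = (0.18 − 0.03)/1.643 = 0.091.

μ = 0.137, σ = 0.091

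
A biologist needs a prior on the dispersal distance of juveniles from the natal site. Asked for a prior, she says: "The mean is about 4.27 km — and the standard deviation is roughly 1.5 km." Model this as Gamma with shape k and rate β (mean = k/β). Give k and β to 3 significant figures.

For Gamma(k, rate β): mean = k/β, variance = k/β², so CV = 1/√k.
CV = SD/mean = 1.5/4.27 = 0.3513, hence k = 1/CV² = 8.1.
Then β = k/mean = 8.1/4.27 = 1.9.

k ≈ 8.1, β ≈ 1.9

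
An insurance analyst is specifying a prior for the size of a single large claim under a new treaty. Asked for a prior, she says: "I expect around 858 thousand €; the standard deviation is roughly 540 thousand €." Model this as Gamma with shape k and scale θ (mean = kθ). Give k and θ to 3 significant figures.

k ≈ 2.52, θ ≈ 340

For Gamma(k, scale θ): mean = kθ, variance = kθ², so CV = 1/√k.
CV = SD/mean = 540/858 = 0.6294, hence k = 1/CV² = 2.52.
Then θ = mean/k = 858/2.52 = 340.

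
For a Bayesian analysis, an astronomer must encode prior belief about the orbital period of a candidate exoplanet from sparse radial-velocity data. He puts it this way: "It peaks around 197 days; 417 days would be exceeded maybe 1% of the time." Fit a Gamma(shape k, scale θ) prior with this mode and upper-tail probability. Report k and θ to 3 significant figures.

Gamma(k,θ) with k>1 has mode (k−1)θ, so θ = 197/(k−1).
Need P(X < 417) = 0.99 with θ tied to k this way. Start at k = 2, θ = 197: P(X<417) ≈ 0.625.
Too low — raise k to concentrate. Iterating converges to k ≈ 9.64.
Then θ = 197/(9.64−1) ≈ 22.8.

k ≈ 9.64, θ ≈ 22.8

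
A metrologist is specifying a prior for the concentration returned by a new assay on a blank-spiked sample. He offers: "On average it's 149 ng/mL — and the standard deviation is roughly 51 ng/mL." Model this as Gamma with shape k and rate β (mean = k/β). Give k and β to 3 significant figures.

k ≈ 8.54, β ≈ 0.0573

For Gamma(k, rate β): mean = k/β, variance = k/β², so CV = 1/√k.
CV = SD/mean = 51/149 = 0.3423, hence k = 1/CV² = 8.54.
Then β = k/mean = 8.54/149 = 0.0573.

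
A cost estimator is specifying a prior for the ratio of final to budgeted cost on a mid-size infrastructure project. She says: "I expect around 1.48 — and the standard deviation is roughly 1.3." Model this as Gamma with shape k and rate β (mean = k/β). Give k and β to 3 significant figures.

k ≈ 1.3, β ≈ 0.876

For Gamma(k, rate β): mean = k/β, variance = k/β², so CV = 1/√k.
CV = SD/mean = 1.3/1.48 = 0.8784, hence k = 1/CV² = 1.3.
Then β = k/mean = 1.3/1.48 = 0.876.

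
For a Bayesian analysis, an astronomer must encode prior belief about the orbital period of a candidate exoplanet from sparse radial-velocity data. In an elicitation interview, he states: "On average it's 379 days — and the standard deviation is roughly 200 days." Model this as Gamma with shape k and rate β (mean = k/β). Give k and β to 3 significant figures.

For Gamma(k, rate β): mean = k/β, variance = k/β², so CV = 1/√k.
CV = SD/mean = 200/379 = 0.5277, hence k = 1/CV² = 3.59.
Then β = k/mean = 3.59/379 = 0.00947.

k ≈ 3.59, β ≈ 0.00947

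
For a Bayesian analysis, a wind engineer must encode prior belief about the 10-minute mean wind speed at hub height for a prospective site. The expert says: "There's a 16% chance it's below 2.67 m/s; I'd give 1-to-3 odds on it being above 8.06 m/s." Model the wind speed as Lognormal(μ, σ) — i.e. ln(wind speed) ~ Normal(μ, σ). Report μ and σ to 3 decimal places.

μ ≈ 1.640, σ ≈ 0.662

If T ~ Lognormal(μ,σ) then ln T ~ Normal(μ,σ), so the p-quantile of ln T is μ + z_p·σ.
ln(2.67) = 0.9821 and ln(8.06) = 2.087; z_{0.16} = -0.9945, z_{0.75} = 0.6745.
σ = (2.087 − 0.9821)/(0.6745 − (-0.9945)) = 0.662.
μ = 0.9821 − (-0.9945)·0.662 = 1.640.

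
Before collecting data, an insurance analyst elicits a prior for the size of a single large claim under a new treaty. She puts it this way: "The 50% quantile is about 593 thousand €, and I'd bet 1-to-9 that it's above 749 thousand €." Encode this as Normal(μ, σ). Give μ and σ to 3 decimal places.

The p-quantile of Normal(μ,σ) is μ + z_p·σ, with z_{0.5} = 0 and z_{0.9} = 1.282.
Eliminate σ: μ = (z₂·x₁ − z₁·x₂)/(z₂ − z₁) = (1.282·593 − (0)·749)/1.282 = 593.000.
Then σ = (x₂ − x₁)/(z₂ − z₁) = (749 − 593)/1.282 = 121.727.

μ = 593.000, σ = 121.727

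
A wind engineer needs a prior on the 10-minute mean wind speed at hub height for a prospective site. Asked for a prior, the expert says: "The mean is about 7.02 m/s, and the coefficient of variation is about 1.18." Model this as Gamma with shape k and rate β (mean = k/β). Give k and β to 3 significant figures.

For Gamma(k, rate β): mean = k/β, variance = k/β², so CV = 1/√k.
CV = 1.18, hence k = 1/CV² = 0.718.
Then β = k/mean = 0.718/7.02 = 0.102.

k ≈ 0.718, β ≈ 0.102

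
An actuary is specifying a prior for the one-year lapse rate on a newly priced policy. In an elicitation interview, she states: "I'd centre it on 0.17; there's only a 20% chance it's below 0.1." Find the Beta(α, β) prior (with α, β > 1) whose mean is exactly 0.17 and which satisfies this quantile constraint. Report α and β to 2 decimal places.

α ≈ 3.59, β ≈ 17.51

With mean 0.17 fixed, write α = 0.17s, β = 0.83s where s = α+β.
Need P(θ < 0.1) = 0.2 under Beta(0.17s, 0.83s). Normal approximation: (q−m)/√(m(1−m)/s) ≈ z_{0.2} = -0.842, so s ≈ 0.17·0.83·(-0.842)²/(0.1−0.17)² = 20.4.
At s = 20.4: P(θ<0.1) ≈ 0.205. Adjusting to match 0.2 gives s ≈ 21.10.
So α = 0.17·21.10 ≈ 3.59, β = 0.83·21.10 ≈ 17.51.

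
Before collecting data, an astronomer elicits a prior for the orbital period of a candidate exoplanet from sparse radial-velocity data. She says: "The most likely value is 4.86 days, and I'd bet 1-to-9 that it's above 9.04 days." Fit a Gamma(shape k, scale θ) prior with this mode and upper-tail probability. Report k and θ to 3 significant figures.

Gamma(k,θ) with k>1 has mode (k−1)θ, so θ = 4.86/(k−1).
Need P(X < 9.04) = 0.9 with θ tied to k this way. Start at k = 2, θ = 4.86: P(X<9.04) ≈ 0.555.
Too low — raise k to concentrate. Iterating converges to k ≈ 5.96.
Then θ = 4.86/(5.96−1) ≈ 0.981.

k ≈ 5.96, θ ≈ 0.981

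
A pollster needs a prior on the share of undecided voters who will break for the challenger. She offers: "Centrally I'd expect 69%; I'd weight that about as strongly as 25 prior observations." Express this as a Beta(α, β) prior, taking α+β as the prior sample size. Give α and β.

α = 17.25, β = 7.75

Under the effective-sample-size interpretation, Beta(α, β) has prior mean α/(α+β) and prior sample size α+β.
So α+β = 25 and α/(α+β) = 0.69, giving α = 0.69·25 = 17.25 and β = 25 − 17.25 = 7.75.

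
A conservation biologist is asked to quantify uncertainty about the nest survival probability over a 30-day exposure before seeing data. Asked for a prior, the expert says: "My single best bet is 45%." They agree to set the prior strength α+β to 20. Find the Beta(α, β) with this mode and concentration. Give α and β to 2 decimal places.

α = 9.10, β = 10.90

For α,β > 1 the Beta mode is (α−1)/(α+β−2). With α+β = 20, the mode is (α−1)/18.
Set (α−1)/18 = 0.45 → α = 1 + 0.45·18 = 9.10.
β = 20 − α = 10.90.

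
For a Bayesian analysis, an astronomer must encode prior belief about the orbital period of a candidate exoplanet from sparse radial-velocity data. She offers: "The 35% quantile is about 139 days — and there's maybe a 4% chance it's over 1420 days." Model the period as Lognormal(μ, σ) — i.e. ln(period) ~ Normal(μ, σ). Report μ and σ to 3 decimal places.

If T ~ Lognormal(μ,σ) then ln T ~ Normal(μ,σ), so the p-quantile of ln T is μ + z_p·σ.
ln(139) = 4.934 and ln(1420) = 7.258; z_{0.35} = -0.3853, z_{0.96} = 1.751.
σ = (7.258 − 4.934)/(1.751 − (-0.3853)) = 1.088.
μ = 4.934 − (-0.3853)·1.088 = 5.354.

μ ≈ 5.354, σ ≈ 1.088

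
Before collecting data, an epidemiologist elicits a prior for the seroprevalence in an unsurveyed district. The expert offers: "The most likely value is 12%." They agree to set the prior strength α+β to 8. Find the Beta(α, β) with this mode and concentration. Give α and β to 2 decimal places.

α = 1.72, β = 6.28

For α,β > 1 the Beta mode is (α−1)/(α+β−2). With α+β = 8, the mode is (α−1)/6.
Set (α−1)/6 = 0.12 → α = 1 + 0.12·6 = 1.72.
β = 8 − α = 6.28.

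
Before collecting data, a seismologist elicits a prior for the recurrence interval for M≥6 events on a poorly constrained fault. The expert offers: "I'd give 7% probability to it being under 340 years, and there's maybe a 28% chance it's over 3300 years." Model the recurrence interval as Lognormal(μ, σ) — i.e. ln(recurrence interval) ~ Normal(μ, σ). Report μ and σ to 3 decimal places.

μ ≈ 7.458, σ ≈ 1.104

If T ~ Lognormal(μ,σ) then ln T ~ Normal(μ,σ), so the p-quantile of ln T is μ + z_p·σ.
ln(340) = 5.829 and ln(3300) = 8.102; z_{0.07} = -1.476, z_{0.72} = 0.5828.
σ = (8.102 − 5.829)/(0.5828 − (-1.476)) = 1.104.
μ = 5.829 − (-1.476)·1.104 = 7.458.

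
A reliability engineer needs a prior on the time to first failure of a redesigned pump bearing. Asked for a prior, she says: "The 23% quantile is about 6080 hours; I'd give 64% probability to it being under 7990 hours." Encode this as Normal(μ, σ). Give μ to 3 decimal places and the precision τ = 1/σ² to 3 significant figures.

The p-quantile of Normal(μ,σ) is μ + z_p·σ, with z_{0.23} = -0.7388 and z_{0.64} = 0.3585.
Eliminate σ: μ = (z₂·x₁ − z₁·x₂)/(z₂ − z₁) = (0.3585·6080 − (-0.7388)·7990)/1.097 = 7366.057.
Then σ = (x₂ − x₁)/(z₂ − z₁) = (7990 − 6080)/1.097 = 1740.627.
Precision τ = 1/σ² = 1/1741² = 3.3e-07.

μ = 7366.057, τ = 3.3e-07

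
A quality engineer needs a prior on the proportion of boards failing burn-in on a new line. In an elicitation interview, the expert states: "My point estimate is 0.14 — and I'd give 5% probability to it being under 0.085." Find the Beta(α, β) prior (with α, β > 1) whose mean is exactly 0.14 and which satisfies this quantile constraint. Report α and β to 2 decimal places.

With mean 0.14 fixed, write α = 0.14s, β = 0.86s where s = α+β.
Need P(θ < 0.085) = 0.05 under Beta(0.14s, 0.86s). Normal approximation: (q−m)/√(m(1−m)/s) ≈ z_{0.05} = -1.64, so s ≈ 0.14·0.86·(-1.64)²/(0.085−0.14)² = 107.7.
At s = 107.7: P(θ<0.085) ≈ 0.035. Adjusting to match 0.05 gives s ≈ 89.90.
So α = 0.14·89.90 ≈ 12.59, β = 0.86·89.90 ≈ 77.32.

α ≈ 12.59, β ≈ 77.32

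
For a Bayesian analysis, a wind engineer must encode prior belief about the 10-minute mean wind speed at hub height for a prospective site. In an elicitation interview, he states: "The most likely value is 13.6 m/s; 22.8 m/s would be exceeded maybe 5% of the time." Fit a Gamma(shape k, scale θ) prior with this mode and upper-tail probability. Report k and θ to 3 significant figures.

k ≈ 11.5, θ ≈ 1.3

Gamma(k,θ) with k>1 has mode (k−1)θ, so θ = 13.6/(k−1).
Need P(X < 22.8) = 0.95 with θ tied to k this way. Start at k = 2, θ = 13.6: P(X<22.8) ≈ 0.499.
Too low — raise k to concentrate. Iterating converges to k ≈ 11.5.
Then θ = 13.6/(11.5−1) ≈ 1.3.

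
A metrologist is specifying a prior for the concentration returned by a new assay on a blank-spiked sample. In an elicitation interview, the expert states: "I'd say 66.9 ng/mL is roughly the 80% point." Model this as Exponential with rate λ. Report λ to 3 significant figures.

λ ≈ 0.0241

P(T < 66.9) = 1 − e^(−λ·66.9) = 0.8, so λ = −ln(1−0.8)/66.9 = −ln(0.2)/66.9 = 0.0241.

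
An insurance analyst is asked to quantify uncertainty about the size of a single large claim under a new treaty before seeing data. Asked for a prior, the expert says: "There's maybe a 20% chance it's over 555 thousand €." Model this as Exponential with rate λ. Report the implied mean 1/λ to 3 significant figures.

P(T > 555.0) = e^(−λ·555.0) = 0.2, so λ = −ln(0.2)/555.0 = 0.0029.
Mean = 1/λ = 345 thousand €.

mean ≈ 345 thousand €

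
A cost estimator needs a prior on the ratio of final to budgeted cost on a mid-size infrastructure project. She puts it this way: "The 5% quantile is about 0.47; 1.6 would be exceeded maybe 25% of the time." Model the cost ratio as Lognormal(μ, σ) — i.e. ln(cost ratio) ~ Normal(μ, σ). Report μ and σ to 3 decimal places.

μ ≈ 0.114, σ ≈ 0.528

If T ~ Lognormal(μ,σ) then ln T ~ Normal(μ,σ), so the p-quantile of ln T is μ + z_p·σ.
ln(0.47) = -0.755 and ln(1.6) = 0.47; z_{0.05} = -1.645, z_{0.75} = 0.6745.
σ = (0.47 − -0.755)/(0.6745 − (-1.645)) = 0.528.
μ = -0.755 − (-1.645)·0.528 = 0.114.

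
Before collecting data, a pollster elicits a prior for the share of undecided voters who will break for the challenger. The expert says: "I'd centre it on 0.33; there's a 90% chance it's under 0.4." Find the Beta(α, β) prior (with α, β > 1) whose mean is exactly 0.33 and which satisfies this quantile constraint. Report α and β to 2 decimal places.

With mean 0.33 fixed, write α = 0.33s, β = 0.67s where s = α+β.
Need P(θ < 0.4) = 0.9 under Beta(0.33s, 0.67s). Normal approximation: (q−m)/√(m(1−m)/s) ≈ z_{0.9} = 1.28, so s ≈ 0.33·0.67·(1.28)²/(0.4−0.33)² = 74.1.
At s = 74.1: P(θ<0.4) ≈ 0.898. Adjusting to match 0.9 gives s ≈ 75.74.
So α = 0.33·75.74 ≈ 24.99, β = 0.67·75.74 ≈ 50.75.

α ≈ 24.99, β ≈ 50.75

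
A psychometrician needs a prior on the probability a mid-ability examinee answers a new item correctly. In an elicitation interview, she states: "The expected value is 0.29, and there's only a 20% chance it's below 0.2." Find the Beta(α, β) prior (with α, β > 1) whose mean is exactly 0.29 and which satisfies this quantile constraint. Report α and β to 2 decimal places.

With mean 0.29 fixed, write α = 0.29s, β = 0.71s where s = α+β.
Need P(θ < 0.2) = 0.2 under Beta(0.29s, 0.71s). Normal approximation: (q−m)/√(m(1−m)/s) ≈ z_{0.2} = -0.842, so s ≈ 0.29·0.71·(-0.842)²/(0.2−0.29)² = 18.0.
At s = 18.0: P(θ<0.2) ≈ 0.205. Adjusting to match 0.2 gives s ≈ 18.66.
So α = 0.29·18.66 ≈ 5.41, β = 0.71·18.66 ≈ 13.25.

α ≈ 5.41, β ≈ 13.25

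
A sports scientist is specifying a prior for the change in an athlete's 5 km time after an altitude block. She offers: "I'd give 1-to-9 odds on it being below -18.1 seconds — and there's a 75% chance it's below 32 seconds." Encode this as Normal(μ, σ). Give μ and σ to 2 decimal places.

For Normal(μ,σ), the p-quantile is μ + z_p·σ. Here z_{0.1} = -1.282, z_{0.75} = 0.6745.
So -18.1 = μ − 1.282σ and 32 = μ + 0.6745σ.
Subtracting: σ = (32 − -18.1)/(0.6745 − (-1.282)) = 25.61.
Then μ = -18.1 − (-1.282)·25.61 = 14.72.

μ = 14.72, σ = 25.61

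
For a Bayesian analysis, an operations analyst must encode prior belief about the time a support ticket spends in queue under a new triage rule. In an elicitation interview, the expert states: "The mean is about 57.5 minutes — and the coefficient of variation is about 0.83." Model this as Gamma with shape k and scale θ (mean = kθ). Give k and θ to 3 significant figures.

For Gamma(k, scale θ): mean = kθ, variance = kθ², so CV = 1/√k.
CV = 0.83, hence k = 1/CV² = 1.45.
Then θ = mean/k = 57.5/1.45 = 39.6.

k ≈ 1.45, θ ≈ 39.6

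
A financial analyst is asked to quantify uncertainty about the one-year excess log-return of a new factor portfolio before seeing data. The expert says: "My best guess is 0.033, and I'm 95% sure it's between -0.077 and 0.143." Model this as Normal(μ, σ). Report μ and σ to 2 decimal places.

A symmetric 95% interval runs μ ± z·σ with z = 1.96.
Half-width = 0.11, so σ = 0.11/1.96 = 0.06.
μ is the stated best guess, 0.03.

μ = 0.03, σ = 0.06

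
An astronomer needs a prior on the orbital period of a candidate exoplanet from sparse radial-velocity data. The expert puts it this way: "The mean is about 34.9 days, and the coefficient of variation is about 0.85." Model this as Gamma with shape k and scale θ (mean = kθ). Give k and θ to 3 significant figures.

For Gamma(k, scale θ): mean = kθ, variance = kθ², so CV = 1/√k.
CV = 0.85, hence k = 1/CV² = 1.38.
Then θ = mean/k = 34.9/1.38 = 25.2.

k ≈ 1.38, θ ≈ 25.2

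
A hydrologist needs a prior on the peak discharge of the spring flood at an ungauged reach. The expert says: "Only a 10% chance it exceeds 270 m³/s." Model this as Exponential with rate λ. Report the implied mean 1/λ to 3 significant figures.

mean ≈ 117 m³/s

P(T > 270.0) = e^(−λ·270.0) = 0.1, so λ = −ln(0.1)/270.0 = 0.00853.
Mean = 1/λ = 117 m³/s.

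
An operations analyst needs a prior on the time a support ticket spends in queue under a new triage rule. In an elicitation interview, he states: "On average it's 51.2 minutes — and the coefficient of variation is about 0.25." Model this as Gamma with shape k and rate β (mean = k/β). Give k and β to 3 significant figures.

k ≈ 16, β ≈ 0.312

For Gamma(k, rate β): mean = k/β, variance = k/β², so CV = 1/√k.
CV = 0.25, hence k = 1/CV² = 16.
Then β = k/mean = 16/51.2 = 0.312.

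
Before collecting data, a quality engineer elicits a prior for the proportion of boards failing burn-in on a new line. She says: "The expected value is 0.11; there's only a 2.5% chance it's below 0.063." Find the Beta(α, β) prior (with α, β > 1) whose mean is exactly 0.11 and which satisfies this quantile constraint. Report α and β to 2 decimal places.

α ≈ 14.73, β ≈ 119.20

With mean 0.11 fixed, write α = 0.11s, β = 0.89s where s = α+β.
Need P(θ < 0.063) = 0.025 under Beta(0.11s, 0.89s). Normal approximation: (q−m)/√(m(1−m)/s) ≈ z_{0.025} = -1.96, so s ≈ 0.11·0.89·(-1.96)²/(0.063−0.11)² = 170.2.
At s = 170.2: P(θ<0.063) ≈ 0.013. Adjusting to match 0.025 gives s ≈ 133.94.
So α = 0.11·133.94 ≈ 14.73, β = 0.89·133.94 ≈ 119.20.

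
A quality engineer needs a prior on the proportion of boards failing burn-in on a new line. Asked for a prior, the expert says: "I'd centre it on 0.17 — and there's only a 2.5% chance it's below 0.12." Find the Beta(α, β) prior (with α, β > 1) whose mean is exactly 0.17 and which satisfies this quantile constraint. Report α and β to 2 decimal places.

With mean 0.17 fixed, write α = 0.17s, β = 0.83s where s = α+β.
Need P(θ < 0.12) = 0.025 under Beta(0.17s, 0.83s). Normal approximation: (q−m)/√(m(1−m)/s) ≈ z_{0.025} = -1.96, so s ≈ 0.17·0.83·(-1.96)²/(0.12−0.17)² = 216.8.
At s = 216.8: P(θ<0.12) ≈ 0.018. Adjusting to match 0.025 gives s ≈ 188.77.
So α = 0.17·188.77 ≈ 32.09, β = 0.83·188.77 ≈ 156.68.

α ≈ 32.09, β ≈ 156.68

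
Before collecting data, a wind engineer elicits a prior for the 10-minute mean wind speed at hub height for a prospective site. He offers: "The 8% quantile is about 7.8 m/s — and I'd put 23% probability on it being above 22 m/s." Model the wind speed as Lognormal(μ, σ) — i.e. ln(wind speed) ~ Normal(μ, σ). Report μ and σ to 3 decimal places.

If T ~ Lognormal(μ,σ) then ln T ~ Normal(μ,σ), so the p-quantile of ln T is μ + z_p·σ.
ln(7.8) = 2.054 and ln(22) = 3.091; z_{0.08} = -1.405, z_{0.77} = 0.7388.
σ = (3.091 − 2.054)/(0.7388 − (-1.405)) = 0.484.
μ = 2.054 − (-1.405)·0.484 = 2.734.

μ ≈ 2.734, σ ≈ 0.484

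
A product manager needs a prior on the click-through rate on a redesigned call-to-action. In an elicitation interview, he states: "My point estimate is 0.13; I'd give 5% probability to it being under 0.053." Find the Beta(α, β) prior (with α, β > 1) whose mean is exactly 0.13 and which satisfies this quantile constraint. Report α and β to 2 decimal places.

α ≈ 4.82, β ≈ 32.27

With mean 0.13 fixed, write α = 0.13s, β = 0.87s where s = α+β.
Need P(θ < 0.053) = 0.05 under Beta(0.13s, 0.87s). Normal approximation: (q−m)/√(m(1−m)/s) ≈ z_{0.05} = -1.64, so s ≈ 0.13·0.87·(-1.64)²/(0.053−0.13)² = 51.6.
At s = 51.6: P(θ<0.053) ≈ 0.024. Adjusting to match 0.05 gives s ≈ 37.09.
So α = 0.13·37.09 ≈ 4.82, β = 0.87·37.09 ≈ 32.27.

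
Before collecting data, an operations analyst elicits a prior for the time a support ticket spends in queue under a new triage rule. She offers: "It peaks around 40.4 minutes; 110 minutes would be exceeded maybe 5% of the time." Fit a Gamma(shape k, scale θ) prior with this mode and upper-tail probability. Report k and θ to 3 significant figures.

k ≈ 3.68, θ ≈ 15.1

Gamma(k,θ) with k>1 has mode (k−1)θ, so θ = 40.4/(k−1).
Need P(X < 110) = 0.95 with θ tied to k this way. Start at k = 2, θ = 40.4: P(X<110) ≈ 0.755.
Too low — raise k to concentrate. Iterating converges to k ≈ 3.68.
Then θ = 40.4/(3.68−1) ≈ 15.1.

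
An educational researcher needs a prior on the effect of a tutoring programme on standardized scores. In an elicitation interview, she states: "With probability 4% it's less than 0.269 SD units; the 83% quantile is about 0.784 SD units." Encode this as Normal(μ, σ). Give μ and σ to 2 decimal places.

The p-quantile of Normal(μ,σ) is μ + z_p·σ, with z_{0.04} = -1.751 and z_{0.83} = 0.9542.
Eliminate σ: μ = (z₂·x₁ − z₁·x₂)/(z₂ − z₁) = (0.9542·0.269 − (-1.751)·0.784)/2.705 = 0.60.
Then σ = (x₂ − x₁)/(z₂ − z₁) = (0.784 − 0.269)/2.705 = 0.19.

μ = 0.60, σ = 0.19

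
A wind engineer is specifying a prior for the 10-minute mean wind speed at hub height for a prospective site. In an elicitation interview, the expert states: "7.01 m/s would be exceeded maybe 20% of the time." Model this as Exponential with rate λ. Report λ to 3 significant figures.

P(T > 7.01) = e^(−λ·7.01) = 0.2, so λ = −ln(0.2)/7.01 = 0.23.

λ ≈ 0.23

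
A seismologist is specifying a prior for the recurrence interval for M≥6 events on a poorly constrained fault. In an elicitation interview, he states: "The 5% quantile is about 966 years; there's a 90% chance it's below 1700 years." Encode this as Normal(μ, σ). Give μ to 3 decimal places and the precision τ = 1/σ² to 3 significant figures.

The p-quantile of Normal(μ,σ) is μ + z_p·σ, with z_{0.05} = -1.645 and z_{0.9} = 1.282.
Eliminate σ: μ = (z₂·x₁ − z₁·x₂)/(z₂ − z₁) = (1.282·966 − (-1.645)·1700)/2.926 = 1378.562.
Then σ = (x₂ − x₁)/(z₂ − z₁) = (1700 − 966)/2.926 = 250.820.
Precision τ = 1/σ² = 1/250.8² = 1.59e-05.

μ = 1378.562, τ = 1.59e-05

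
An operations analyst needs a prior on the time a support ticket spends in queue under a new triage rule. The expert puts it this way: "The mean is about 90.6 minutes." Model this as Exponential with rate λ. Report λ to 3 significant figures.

λ ≈ 0.011

Exponential mean = 1/λ, so λ = 1/90.6 = 0.011.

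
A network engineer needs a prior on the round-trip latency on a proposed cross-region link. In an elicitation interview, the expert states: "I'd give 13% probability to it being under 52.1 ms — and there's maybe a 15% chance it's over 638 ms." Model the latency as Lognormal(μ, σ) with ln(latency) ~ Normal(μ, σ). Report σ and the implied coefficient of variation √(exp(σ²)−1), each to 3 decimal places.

σ ≈ 1.158, CV ≈ 1.681

If T ~ Lognormal(μ,σ) then ln T ~ Normal(μ,σ), so the p-quantile of ln T is μ + z_p·σ.
ln(52.1) = 3.953 and ln(638) = 6.458; z_{0.13} = -1.126, z_{0.85} = 1.036.
σ = (6.458 − 3.953)/(1.036 − (-1.126)) = 1.158.
μ = 3.953 − (-1.126)·1.158 = 5.258.
CV = √(exp(σ²)−1) = √(exp(1.3416)−1) = 1.681.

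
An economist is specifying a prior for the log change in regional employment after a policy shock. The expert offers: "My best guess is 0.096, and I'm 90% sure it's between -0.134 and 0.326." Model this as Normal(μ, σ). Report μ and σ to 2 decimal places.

μ = 0.10, σ = 0.14

A symmetric 90% interval runs μ ± z·σ with z = 1.645.
Half-width = 0.23, so σ = 0.23/1.645 = 0.14.
μ is the stated best guess, 0.10.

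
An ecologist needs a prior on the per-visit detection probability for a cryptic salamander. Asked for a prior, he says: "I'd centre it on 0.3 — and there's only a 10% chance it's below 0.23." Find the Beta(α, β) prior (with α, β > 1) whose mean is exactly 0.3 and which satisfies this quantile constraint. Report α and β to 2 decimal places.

With mean 0.3 fixed, write α = 0.3s, β = 0.7s where s = α+β.
Need P(θ < 0.23) = 0.1 under Beta(0.3s, 0.7s). Normal approximation: (q−m)/√(m(1−m)/s) ≈ z_{0.1} = -1.28, so s ≈ 0.3·0.7·(-1.28)²/(0.23−0.3)² = 70.4.
At s = 70.4: P(θ<0.23) ≈ 0.095. Adjusting to match 0.1 gives s ≈ 67.29.
So α = 0.3·67.29 ≈ 20.19, β = 0.7·67.29 ≈ 47.10.

α ≈ 20.19, β ≈ 47.10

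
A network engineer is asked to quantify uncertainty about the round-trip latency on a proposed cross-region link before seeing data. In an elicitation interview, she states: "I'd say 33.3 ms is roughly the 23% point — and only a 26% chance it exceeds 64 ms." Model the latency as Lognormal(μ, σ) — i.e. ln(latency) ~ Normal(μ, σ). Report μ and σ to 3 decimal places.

μ ≈ 3.855, σ ≈ 0.473

If T ~ Lognormal(μ,σ) then ln T ~ Normal(μ,σ), so the p-quantile of ln T is μ + z_p·σ.
ln(33.3) = 3.506 and ln(64) = 4.159; z_{0.23} = -0.7388, z_{0.74} = 0.6433.
σ = (4.159 − 3.506)/(0.6433 − (-0.7388)) = 0.473.
μ = 3.506 − (-0.7388)·0.473 = 3.855.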